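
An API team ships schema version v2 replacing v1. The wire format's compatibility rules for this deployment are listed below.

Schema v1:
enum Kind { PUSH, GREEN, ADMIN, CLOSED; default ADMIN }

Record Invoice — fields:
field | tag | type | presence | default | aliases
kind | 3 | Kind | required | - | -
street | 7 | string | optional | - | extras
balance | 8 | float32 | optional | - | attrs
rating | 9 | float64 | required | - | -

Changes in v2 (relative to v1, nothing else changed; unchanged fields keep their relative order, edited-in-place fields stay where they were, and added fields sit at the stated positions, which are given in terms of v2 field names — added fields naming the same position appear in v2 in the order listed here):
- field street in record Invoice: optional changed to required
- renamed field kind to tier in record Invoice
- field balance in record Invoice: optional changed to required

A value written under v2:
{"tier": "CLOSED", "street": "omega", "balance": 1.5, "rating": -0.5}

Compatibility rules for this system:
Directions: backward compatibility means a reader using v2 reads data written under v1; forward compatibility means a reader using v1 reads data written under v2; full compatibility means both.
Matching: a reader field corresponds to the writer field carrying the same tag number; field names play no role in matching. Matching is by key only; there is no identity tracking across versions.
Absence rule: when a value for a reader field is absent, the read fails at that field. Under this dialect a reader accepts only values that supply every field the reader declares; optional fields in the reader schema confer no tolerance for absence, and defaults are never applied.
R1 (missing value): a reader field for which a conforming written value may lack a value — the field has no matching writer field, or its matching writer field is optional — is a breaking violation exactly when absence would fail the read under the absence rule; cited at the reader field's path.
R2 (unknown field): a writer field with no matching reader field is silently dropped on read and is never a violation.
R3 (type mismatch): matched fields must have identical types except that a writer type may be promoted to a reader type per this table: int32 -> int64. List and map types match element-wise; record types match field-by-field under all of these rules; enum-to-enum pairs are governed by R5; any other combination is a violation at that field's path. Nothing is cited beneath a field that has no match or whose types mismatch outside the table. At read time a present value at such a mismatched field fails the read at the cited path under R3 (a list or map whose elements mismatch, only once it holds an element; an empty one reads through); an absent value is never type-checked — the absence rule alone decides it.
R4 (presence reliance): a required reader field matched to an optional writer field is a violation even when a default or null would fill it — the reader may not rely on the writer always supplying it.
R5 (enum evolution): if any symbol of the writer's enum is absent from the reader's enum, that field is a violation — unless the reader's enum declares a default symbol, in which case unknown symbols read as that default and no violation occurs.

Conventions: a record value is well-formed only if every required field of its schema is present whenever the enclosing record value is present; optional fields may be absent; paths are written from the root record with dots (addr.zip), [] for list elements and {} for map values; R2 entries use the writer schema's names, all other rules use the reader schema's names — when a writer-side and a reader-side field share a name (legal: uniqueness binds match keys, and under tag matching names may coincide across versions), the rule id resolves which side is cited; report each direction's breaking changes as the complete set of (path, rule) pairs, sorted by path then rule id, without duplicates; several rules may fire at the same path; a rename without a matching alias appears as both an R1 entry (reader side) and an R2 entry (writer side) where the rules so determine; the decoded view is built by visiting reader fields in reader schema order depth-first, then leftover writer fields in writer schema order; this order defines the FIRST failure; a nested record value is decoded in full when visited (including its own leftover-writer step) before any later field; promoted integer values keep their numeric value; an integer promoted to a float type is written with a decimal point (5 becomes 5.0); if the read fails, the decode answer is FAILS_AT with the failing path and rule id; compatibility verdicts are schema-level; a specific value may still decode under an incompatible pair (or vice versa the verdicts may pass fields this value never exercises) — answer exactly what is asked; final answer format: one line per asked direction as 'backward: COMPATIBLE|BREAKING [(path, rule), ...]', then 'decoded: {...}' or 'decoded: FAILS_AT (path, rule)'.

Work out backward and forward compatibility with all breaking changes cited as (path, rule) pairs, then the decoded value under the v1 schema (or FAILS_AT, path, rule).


in Invoice below, arrows point writer -> reader
backward for Invoice (reader v2, writer v1):
  tier <- kind (Kind -> Kind, writer required)
  street <- street (string -> string, writer optional)
  balance <- balance (float32 -> float32, writer optional)
  rating <- rating (float64 -> float64, writer required)
  breaking: (balance, R1)
  breaking: (balance, R4)
  breaking: (street, R1)
  breaking: (street, R4)
  backward on Invoice therefore BREAKING (4)
forward for Invoice (reader v1, writer v2):
  kind <- tier (Kind -> Kind, writer required)
  street <- street (string -> string, writer required)
  balance <- balance (float32 -> float32, writer required)
  rating <- rating (float64 -> float64, writer required)
  => no violations; forward on Invoice: COMPATIBLE
decode (reader v1):
  kind := "CLOSED" (from writer tier)
  street := "omega"
  balance := 1.5
  rating := -0.5
  => decoded: {"kind": "CLOSED", "street": "omega", "balance": 1.5, "rating": -0.5}

backward: BREAKING [(balance, R1), (balance, R4), (street, R1), (street, R4)]; forward: COMPATIBLE []; decoded: {"kind": "CLOSED", "street": "omega", "balance": 1.5, "rating": -0.5}


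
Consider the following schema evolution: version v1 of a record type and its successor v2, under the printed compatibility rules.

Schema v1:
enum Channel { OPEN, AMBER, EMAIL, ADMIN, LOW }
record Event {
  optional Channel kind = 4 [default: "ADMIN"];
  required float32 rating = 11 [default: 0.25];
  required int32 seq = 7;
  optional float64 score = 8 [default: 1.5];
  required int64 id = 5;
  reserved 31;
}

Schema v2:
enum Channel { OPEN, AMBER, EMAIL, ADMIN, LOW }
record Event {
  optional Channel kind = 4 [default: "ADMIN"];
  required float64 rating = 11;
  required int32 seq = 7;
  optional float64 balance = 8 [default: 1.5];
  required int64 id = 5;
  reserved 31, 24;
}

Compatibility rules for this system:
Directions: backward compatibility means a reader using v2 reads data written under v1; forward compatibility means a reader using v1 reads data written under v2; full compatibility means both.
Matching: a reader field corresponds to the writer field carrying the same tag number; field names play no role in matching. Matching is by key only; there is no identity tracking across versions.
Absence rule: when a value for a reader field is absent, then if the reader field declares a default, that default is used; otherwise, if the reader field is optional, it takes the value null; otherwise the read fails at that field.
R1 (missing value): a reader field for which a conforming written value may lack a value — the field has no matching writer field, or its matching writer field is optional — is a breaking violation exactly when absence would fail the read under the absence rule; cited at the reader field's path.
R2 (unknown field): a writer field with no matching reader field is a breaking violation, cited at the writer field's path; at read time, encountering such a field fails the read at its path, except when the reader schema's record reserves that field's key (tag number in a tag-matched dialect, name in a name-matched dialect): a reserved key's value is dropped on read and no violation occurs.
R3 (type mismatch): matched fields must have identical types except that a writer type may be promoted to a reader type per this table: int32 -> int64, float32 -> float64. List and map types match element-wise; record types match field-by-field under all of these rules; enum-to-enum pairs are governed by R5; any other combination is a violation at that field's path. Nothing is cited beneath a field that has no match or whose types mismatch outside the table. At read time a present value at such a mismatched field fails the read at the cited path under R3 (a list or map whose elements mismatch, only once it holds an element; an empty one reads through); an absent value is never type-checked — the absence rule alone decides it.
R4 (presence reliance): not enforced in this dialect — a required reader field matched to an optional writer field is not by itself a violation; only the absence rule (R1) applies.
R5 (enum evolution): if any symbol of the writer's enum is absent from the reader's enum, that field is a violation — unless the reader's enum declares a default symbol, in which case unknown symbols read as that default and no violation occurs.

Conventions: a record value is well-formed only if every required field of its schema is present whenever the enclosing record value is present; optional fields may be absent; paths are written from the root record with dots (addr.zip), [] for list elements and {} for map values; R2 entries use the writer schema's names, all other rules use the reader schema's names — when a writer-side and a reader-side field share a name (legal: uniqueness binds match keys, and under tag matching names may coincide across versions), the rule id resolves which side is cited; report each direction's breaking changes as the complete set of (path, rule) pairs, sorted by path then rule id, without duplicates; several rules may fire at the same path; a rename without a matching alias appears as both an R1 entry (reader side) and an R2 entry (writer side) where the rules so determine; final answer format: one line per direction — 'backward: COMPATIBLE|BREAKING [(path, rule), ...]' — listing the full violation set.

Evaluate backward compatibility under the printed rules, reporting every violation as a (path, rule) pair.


backward: COMPATIBLE []

in Event below, arrows point writer -> reader
backward pass over Event, reader schema v2, writer schema v1:
  writer optional, Channel -> Channel: reader kind maps from writer kind
  writer required, float32 -> float64: reader rating maps from writer rating
  writer required, int32 -> int32: reader seq maps from writer seq
  writer optional, float64 -> float64: reader balance maps from writer score
  writer required, int64 -> int64: reader id maps from writer id
  => no violations; backward on Event: COMPATIBLE
ruling out the remaining Event differences:
  field rating in record Event: type float32 changed to float64 (its default is dropped) -> matters only for Event's forward compatibility — outside the asked direction
  renamed field score to balance in record Event -> no rule fires on it in Event's dialect; the asked verdict holds


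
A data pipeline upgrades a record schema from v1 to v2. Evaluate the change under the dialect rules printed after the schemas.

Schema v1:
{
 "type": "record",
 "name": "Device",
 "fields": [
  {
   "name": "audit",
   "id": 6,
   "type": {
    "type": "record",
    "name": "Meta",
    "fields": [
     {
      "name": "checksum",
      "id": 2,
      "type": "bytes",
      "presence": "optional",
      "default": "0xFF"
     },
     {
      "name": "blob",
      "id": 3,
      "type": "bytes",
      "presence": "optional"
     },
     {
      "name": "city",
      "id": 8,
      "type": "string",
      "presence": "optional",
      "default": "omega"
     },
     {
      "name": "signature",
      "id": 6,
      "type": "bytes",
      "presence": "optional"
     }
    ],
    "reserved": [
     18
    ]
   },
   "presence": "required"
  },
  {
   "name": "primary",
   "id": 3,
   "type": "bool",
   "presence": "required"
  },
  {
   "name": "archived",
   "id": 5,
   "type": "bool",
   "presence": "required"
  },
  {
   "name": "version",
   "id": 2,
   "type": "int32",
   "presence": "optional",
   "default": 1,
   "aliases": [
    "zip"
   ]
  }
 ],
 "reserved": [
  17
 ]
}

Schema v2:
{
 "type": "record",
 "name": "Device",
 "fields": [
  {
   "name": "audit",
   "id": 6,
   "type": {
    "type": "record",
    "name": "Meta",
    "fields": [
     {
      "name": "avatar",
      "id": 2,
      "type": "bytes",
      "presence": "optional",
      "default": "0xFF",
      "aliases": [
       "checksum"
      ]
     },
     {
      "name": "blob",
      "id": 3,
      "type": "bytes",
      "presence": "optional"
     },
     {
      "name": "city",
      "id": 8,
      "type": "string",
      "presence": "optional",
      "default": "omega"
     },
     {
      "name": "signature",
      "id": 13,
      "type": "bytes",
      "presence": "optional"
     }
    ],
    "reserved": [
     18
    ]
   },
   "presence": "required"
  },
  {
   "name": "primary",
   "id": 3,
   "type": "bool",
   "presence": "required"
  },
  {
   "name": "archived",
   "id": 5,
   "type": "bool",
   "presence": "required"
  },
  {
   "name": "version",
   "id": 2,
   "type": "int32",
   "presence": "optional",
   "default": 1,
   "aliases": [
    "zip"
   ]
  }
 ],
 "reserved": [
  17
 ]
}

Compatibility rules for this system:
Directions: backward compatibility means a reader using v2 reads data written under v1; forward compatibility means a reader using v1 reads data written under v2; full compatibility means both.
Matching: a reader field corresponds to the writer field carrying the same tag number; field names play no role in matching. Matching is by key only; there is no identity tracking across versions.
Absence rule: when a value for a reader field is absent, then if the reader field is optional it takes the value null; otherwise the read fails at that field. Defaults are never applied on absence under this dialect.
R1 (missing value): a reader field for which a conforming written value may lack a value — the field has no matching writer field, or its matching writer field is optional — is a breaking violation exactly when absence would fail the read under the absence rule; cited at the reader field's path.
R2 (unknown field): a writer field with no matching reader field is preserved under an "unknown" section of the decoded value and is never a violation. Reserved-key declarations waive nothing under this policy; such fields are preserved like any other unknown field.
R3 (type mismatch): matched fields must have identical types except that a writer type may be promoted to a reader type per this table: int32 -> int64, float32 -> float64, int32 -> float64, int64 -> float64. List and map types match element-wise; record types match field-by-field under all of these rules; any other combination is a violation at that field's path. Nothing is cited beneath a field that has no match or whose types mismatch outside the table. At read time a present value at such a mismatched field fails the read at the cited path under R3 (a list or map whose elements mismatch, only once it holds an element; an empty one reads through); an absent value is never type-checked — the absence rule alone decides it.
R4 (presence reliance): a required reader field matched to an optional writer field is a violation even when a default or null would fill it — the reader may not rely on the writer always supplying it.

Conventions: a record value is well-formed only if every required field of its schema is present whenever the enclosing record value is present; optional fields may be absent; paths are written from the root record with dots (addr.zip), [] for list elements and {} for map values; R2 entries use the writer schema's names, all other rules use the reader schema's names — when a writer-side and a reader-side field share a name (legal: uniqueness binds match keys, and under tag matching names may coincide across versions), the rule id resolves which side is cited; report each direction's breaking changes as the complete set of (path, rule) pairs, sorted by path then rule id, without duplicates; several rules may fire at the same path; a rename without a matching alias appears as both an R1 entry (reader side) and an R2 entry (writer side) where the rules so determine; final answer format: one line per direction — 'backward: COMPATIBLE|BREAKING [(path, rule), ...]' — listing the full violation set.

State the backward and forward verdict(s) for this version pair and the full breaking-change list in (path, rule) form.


backward: COMPATIBLE []; forward: COMPATIBLE []

in Device below, arrows point writer -> reader
backward for Device (reader v2, writer v1):
  Meta -> Meta, writer required: audit aligns to audit
  bool -> bool, writer required: primary aligns to primary
  bool -> bool, writer required: archived aligns to archived
  int32 -> int32, writer optional: version aligns to version
  bytes -> bytes, writer optional: audit.avatar aligns to audit.checksum
  bytes -> bytes, writer optional: audit.blob aligns to audit.blob
  string -> string, writer optional: audit.city aligns to audit.city
  audit.signature: no writer match
  leftover writer field: audit.signature
  => no violations; backward on Device: COMPATIBLE
forward for Device (reader v1, writer v2):
  Meta -> Meta, writer required: audit aligns to audit
  bool -> bool, writer required: primary aligns to primary
  bool -> bool, writer required: archived aligns to archived
  int32 -> int32, writer optional: version aligns to version
  bytes -> bytes, writer optional: audit.checksum aligns to audit.avatar
  bytes -> bytes, writer optional: audit.blob aligns to audit.blob
  string -> string, writer optional: audit.city aligns to audit.city
  audit.signature: no writer match
  leftover writer field: audit.signature
  => no violations; forward on Device: COMPATIBLE


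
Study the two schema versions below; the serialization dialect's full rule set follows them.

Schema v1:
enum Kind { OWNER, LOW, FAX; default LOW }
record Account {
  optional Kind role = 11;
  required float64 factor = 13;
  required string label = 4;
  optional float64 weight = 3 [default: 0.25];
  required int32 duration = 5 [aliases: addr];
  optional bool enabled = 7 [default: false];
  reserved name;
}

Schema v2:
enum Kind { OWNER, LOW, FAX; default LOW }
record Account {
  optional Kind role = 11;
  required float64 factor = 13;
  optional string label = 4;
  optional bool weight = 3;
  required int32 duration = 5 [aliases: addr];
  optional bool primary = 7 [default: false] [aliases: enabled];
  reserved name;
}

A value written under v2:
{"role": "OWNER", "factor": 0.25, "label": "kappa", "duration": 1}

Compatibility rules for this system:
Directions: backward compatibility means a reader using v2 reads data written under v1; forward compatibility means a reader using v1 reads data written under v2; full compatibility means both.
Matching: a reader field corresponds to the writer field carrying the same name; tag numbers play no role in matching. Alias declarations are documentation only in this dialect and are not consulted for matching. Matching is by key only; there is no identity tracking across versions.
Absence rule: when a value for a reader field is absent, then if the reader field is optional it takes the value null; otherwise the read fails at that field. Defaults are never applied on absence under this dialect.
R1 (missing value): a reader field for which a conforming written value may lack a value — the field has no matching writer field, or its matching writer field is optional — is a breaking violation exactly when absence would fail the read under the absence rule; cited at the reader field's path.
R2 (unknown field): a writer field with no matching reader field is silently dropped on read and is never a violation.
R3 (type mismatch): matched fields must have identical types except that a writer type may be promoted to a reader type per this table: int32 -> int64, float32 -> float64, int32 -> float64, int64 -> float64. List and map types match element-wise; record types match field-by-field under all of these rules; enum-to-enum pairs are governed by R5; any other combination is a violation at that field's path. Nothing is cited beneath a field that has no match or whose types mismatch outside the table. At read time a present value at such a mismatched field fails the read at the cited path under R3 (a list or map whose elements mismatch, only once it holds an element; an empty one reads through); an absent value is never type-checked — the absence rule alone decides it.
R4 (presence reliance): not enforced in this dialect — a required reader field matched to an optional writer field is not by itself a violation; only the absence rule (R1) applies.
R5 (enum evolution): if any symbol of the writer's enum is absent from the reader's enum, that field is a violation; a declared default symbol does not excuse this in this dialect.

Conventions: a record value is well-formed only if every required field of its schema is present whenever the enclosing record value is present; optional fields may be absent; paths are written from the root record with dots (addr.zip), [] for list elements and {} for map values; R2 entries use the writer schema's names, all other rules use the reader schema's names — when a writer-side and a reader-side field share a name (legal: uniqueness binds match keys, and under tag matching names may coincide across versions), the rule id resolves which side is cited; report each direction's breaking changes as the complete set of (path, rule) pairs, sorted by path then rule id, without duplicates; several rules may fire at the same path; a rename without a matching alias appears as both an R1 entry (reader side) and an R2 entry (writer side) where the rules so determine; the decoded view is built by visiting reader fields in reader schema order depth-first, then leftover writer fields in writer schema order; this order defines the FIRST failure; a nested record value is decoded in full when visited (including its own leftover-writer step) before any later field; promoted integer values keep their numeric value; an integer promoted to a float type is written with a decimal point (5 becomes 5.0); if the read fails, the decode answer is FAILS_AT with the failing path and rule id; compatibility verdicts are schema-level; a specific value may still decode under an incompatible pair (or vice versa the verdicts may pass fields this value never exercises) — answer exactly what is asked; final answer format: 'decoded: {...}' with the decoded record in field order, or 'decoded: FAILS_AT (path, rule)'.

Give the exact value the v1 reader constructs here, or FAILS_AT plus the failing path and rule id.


decoded: {"role": "OWNER", "factor": 0.25, "label": "kappa", "weight": null, "duration": 1, "enabled": null}

the writer's type comes first in each Account pair
decode (reader v1):
  role := "OWNER"
  factor := 0.25
  label := "kappa"
  weight := null (absent, optional -> null)
  duration := 1
  enabled := null (absent, optional -> null)
  => decoded: {"role": "OWNER", "factor": 0.25, "label": "kappa", "weight": null, "duration": 1, "enabled": null}
the other Account changes do not affect what is asked:
  field weight in record Account: type float64 changed to bool (its default is dropped) -> a verdict-level change on Account — the shown value reads the same
  field label in record Account: required changed to optional -> a verdict-level change on Account — the shown value reads the same
  renamed field enabled to primary in record Account (alias enabled declared on the renamed field) -> fires no rule on Account under this dialect and leaves the result unchanged


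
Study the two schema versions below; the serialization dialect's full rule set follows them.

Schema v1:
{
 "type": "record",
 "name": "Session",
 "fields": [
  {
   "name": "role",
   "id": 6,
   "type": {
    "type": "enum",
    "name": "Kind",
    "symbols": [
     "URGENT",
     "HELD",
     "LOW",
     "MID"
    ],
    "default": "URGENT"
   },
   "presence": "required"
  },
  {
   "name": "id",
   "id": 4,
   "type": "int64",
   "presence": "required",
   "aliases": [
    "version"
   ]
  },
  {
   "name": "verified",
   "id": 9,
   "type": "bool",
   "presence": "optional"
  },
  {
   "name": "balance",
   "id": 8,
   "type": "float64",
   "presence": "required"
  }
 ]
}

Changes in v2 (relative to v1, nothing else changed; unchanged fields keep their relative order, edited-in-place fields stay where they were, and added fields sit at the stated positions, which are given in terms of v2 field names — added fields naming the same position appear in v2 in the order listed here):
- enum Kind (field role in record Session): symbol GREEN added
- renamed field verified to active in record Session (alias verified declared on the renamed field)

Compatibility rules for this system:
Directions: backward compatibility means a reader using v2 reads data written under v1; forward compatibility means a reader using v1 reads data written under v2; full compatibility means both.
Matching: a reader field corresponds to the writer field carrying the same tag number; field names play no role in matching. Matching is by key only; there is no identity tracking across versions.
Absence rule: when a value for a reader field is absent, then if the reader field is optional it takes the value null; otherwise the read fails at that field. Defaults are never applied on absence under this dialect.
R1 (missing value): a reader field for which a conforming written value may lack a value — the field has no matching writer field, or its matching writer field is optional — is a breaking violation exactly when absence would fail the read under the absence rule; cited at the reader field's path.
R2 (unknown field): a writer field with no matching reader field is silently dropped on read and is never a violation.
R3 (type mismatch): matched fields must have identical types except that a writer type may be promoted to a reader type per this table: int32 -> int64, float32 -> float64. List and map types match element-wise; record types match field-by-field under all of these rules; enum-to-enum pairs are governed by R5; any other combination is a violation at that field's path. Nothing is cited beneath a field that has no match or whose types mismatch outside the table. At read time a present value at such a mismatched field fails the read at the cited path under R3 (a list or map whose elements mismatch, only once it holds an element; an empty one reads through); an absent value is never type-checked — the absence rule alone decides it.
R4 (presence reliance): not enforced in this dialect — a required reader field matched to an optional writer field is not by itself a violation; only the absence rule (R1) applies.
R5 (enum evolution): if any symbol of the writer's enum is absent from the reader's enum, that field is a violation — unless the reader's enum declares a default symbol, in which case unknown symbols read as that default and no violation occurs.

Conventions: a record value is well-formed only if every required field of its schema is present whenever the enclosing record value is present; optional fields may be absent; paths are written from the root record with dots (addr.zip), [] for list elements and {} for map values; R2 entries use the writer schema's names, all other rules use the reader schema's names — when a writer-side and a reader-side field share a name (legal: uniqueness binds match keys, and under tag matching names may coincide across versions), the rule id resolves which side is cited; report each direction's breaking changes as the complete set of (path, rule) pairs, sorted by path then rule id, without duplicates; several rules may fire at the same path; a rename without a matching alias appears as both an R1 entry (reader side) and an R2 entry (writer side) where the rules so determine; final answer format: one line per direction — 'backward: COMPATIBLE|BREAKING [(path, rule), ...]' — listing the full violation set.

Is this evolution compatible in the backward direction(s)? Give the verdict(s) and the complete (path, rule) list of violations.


each type pair in Session: writer, then reader
checking backward for Session: reader v2 against writer v1:
  Kind -> Kind, writer required: role aligns to role
  int64 -> int64, writer required: id aligns to id
  bool -> bool, writer optional: active aligns to verified
  float64 -> float64, writer required: balance aligns to balance
  => backward verdict for Session: COMPATIBLE, no violations
diffs on Session not affecting the asked answer:
  enum Kind (field role in record Session): symbol GREEN added -> no rule fires on it in Session's dialect; the asked verdict holds
  renamed field verified to active in record Session (alias verified declared on the renamed field) -> no rule fires on it in Session's dialect; the asked verdict holds

backward: COMPATIBLE []


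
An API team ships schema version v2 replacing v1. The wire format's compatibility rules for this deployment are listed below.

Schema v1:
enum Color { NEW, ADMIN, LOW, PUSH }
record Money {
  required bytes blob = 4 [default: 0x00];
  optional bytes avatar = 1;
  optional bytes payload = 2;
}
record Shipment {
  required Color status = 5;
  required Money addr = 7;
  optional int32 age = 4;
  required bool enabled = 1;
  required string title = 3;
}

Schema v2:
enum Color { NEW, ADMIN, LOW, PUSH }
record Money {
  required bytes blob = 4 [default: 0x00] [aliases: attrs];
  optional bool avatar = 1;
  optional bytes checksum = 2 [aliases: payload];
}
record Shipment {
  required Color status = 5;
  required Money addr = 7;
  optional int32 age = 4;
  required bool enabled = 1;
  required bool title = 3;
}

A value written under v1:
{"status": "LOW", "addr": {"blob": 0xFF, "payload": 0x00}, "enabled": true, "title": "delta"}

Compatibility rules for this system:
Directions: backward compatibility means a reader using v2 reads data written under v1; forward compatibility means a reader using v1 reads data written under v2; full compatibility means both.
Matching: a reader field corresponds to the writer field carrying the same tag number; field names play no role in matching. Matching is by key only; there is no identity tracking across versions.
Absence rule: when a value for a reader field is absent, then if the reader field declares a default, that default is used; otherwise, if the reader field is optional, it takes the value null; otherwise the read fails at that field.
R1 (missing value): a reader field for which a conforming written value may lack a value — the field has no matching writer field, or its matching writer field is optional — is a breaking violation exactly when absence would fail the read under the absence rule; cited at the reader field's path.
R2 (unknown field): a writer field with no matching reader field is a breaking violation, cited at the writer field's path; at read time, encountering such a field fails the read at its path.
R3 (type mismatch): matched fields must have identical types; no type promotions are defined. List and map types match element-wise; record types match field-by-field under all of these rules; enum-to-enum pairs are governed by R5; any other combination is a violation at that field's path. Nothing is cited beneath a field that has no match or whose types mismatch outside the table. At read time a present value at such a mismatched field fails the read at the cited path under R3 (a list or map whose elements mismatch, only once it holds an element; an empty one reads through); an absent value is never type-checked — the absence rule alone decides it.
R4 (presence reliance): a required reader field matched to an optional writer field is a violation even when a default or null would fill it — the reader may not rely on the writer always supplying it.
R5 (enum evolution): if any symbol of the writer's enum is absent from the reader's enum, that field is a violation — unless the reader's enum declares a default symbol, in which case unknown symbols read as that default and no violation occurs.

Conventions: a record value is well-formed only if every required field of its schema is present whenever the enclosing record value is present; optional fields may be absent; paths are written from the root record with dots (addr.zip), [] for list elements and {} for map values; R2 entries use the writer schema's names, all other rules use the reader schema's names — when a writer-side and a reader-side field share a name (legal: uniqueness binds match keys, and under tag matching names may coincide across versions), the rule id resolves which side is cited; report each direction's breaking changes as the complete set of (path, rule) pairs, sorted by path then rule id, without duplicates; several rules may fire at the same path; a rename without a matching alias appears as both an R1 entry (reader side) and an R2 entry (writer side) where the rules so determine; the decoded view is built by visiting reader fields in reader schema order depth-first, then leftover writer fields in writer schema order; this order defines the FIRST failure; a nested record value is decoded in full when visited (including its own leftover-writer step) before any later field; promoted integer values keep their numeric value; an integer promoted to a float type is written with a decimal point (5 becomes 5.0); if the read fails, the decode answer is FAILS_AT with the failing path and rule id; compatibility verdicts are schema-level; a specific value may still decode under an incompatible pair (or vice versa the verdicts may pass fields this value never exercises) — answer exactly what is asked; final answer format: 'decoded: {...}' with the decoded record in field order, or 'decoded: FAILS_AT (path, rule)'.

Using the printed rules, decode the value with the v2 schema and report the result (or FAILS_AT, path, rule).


the writer's type comes first in each Shipment pair
decoding the Shipment value with the v2 reader:
  status := "LOW"
  addr.blob := 0xFF
  addr.avatar := null (not supplied -> null)
  addr.checksum := 0x00 (from writer payload)
  age := null (not supplied -> null)
  enabled := true
  read fails at title under R3
  => FAILS_AT (title, R3)
ruling out the remaining Shipment differences:
  field avatar in record Money: type bytes changed to bool -> shifts the Shipment verdicts, not this decode
  renamed field payload to checksum in record Money (alias payload declared on the renamed field) -> inert under this dialect — no rule fires on Shipment and the result does not move

decoded: FAILS_AT (title, R3)


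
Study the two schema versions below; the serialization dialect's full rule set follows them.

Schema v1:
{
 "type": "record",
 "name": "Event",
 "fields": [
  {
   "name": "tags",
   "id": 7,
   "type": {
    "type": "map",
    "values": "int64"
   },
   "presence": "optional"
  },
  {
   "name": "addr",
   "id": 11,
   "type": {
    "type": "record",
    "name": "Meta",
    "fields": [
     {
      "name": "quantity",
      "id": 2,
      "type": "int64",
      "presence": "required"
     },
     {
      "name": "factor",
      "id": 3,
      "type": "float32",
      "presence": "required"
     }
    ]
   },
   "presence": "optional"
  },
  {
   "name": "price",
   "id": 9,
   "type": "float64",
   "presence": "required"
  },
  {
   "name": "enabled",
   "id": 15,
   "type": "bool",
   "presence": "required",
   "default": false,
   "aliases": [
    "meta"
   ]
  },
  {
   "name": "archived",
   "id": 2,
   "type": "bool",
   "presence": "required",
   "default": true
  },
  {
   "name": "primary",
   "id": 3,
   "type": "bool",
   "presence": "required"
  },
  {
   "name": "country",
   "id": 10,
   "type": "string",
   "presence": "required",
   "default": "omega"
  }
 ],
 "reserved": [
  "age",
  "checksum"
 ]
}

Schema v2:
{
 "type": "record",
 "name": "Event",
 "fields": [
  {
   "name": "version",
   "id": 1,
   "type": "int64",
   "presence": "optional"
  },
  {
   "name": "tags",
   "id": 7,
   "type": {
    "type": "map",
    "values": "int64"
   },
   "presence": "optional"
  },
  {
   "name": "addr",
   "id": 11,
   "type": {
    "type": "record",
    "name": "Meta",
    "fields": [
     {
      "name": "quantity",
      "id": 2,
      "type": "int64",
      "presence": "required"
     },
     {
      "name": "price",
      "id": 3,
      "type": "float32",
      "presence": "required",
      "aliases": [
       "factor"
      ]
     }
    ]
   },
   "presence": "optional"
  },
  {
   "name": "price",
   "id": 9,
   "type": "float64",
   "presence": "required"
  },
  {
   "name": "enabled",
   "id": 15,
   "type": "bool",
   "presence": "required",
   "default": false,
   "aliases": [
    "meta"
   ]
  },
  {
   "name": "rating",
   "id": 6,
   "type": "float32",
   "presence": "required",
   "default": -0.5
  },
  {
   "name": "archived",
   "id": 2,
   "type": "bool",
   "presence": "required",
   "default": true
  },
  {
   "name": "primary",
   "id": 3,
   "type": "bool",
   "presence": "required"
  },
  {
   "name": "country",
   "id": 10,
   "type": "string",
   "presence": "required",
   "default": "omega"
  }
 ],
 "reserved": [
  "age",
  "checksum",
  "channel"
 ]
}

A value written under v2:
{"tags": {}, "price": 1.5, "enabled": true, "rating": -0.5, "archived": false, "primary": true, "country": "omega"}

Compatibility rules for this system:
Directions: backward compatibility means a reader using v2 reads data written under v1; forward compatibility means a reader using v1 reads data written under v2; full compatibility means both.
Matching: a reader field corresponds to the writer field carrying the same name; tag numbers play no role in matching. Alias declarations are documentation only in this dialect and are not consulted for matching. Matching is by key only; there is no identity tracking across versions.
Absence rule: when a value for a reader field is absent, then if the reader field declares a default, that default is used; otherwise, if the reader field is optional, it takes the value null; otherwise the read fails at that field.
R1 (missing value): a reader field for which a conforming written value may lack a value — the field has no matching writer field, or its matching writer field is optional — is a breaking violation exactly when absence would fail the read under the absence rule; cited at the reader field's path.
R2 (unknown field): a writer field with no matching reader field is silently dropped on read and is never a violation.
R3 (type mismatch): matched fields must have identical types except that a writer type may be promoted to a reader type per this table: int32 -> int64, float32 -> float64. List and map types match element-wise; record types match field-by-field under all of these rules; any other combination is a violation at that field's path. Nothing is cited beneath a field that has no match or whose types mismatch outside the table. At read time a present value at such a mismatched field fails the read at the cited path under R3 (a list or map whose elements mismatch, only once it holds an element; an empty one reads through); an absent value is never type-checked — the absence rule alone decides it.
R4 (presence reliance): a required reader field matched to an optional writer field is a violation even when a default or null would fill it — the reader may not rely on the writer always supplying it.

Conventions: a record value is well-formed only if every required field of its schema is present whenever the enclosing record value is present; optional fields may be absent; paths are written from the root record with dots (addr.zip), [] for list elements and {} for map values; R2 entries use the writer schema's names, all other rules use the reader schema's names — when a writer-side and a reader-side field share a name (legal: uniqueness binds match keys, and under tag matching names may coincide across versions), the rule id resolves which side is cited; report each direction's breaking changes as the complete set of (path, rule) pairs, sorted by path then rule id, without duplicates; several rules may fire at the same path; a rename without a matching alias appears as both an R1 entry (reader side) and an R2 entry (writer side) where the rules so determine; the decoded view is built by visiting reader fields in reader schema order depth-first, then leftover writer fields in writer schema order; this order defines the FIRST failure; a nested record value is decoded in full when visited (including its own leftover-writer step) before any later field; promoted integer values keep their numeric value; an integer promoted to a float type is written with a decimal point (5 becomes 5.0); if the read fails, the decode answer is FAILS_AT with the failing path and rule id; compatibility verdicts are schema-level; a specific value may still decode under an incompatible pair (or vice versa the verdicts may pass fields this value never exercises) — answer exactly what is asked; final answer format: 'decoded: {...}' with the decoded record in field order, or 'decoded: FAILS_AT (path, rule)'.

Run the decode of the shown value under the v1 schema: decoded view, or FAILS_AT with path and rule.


the writer's type comes first in each Event pair
migrating the Event value to v1:
  tags := {}
  addr := null (absent, optional -> null)
  price := 1.5
  enabled := true
  archived := false
  primary := true
  country := "omega"
  writer rating: unknown -> dropped
  => decoded: {"tags": {}, "addr": null, "price": 1.5, "enabled": true, "archived": false, "primary": true, "country": "omega"}
the rest of the Event diff is inert for this question:
  renamed field factor to price in record Meta (alias factor declared on the renamed field) -> matters for Event compatibility verdicts, not for this value's decode
  added field version to record Event: optional int64, tag 1 (in v2 it sits immediately before tags) -> no rule fires on it and the decoded Event view is identical with or without it
  added field rating to record Event: required float32, tag 6, default -0.5 (in v2 it sits immediately before archived) -> no rule fires on it and the decoded Event view is identical with or without it

decoded: {"tags": {}, "addr": null, "price": 1.5, "enabled": true, "archived": false, "primary": true, "country": "omega"}
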